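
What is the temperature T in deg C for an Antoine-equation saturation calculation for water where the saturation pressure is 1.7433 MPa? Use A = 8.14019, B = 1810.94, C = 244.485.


T = B / (A - log10(P_sat * 760 / 0.101325)) - C
T = 1810.94 / (8.14019 - log10(1.7433 * 760 / 0.101325)) - 244.485
T = 205.58 deg C


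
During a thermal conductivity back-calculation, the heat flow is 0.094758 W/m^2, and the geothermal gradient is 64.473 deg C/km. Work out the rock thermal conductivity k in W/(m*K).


k = q / (grad / 1000)
k = 0.094758 / (64.473 / 1000)
k = 1.4697 W/(m*K)


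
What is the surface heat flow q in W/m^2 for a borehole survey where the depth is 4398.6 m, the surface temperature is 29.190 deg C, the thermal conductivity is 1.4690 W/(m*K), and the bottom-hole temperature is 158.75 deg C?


Step 1: grad = (T_d - T_surf)/d * 1000 = (158.75 - 29.19)/4398.6 * 1000 = 29.45483 deg C/km
Step 2: q = k * grad / 1000 = 1.469 * 29.45483 / 1000 = 0.043269 W/m^2
q = 0.043269 W/m^2


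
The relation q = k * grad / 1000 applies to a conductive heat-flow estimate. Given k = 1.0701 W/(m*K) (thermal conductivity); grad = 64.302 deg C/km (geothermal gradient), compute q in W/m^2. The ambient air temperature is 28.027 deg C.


q = k * grad / 1000
q = 1.0701 * 64.302 / 1000
q = 0.068810 W/m^2


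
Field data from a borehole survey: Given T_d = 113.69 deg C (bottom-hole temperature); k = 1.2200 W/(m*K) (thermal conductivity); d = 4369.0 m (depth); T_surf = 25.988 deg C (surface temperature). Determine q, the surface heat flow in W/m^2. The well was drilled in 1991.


Step 1: grad = (T_d - T_surf)/d * 1000 = (113.69 - 25.988)/4369.0 * 1000 = 20.07370 deg C/km
Step 2: q = k * grad / 1000 = 1.22 * 20.07370 / 1000 = 0.024490 W/m^2
q = 0.024490 W/m^2


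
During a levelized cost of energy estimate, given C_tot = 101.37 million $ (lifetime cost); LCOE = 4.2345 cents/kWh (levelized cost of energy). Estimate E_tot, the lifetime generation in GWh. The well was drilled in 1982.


E_tot = C_tot / LCOE * 100
E_tot = 101.37 / 4.2345 * 100
E_tot = 2393.9 GWh


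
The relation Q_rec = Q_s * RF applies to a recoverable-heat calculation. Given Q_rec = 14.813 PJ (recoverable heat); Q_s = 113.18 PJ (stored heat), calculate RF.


RF = Q_rec / Q_s
RF = 14.813 / 113.18
RF = 0.13088


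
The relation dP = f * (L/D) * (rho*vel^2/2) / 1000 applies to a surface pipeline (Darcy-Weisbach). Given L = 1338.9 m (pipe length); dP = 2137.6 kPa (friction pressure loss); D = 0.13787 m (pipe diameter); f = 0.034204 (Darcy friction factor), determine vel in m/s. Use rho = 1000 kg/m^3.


vel = sqrt(dP*1000*2*D / (f*L*rho))
vel = sqrt(2137.6*1000*2*0.13787 / (0.034204*1338.9*1000))
vel = 3.5876 m/s


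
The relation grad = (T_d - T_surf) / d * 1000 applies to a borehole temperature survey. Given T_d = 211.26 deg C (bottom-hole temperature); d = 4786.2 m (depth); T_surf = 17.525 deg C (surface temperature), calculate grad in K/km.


grad = (T_d - T_surf) / d * 1000
grad = (211.26 - 17.525) / 4786.2 * 1000
grad = 40.47783 deg C/km
Convert: 40.47783 deg C/km * 1.0 = 40.478 K/km
grad = 40.478 K/km


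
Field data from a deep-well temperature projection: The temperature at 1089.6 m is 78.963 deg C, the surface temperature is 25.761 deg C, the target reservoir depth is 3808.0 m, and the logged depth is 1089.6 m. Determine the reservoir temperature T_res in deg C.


Step 1: grad = (T_d1 - T_surf)/d1 * 1000 = (78.963 - 25.761)/1089.6 * 1000 = 48.82709 deg C/km
Step 2: T_res = T_surf + grad*d2/1000 = 25.761 + 48.82709*3808.0/1000 = 211.69 deg C
T_res = 211.69 deg C


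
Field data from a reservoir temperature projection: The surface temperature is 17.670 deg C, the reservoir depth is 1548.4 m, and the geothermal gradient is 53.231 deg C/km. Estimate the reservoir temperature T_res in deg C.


T_res = T_surf + grad * d / 1000
T_res = 17.670 + 53.231 * 1548.4 / 1000
T_res = 100.09 deg C


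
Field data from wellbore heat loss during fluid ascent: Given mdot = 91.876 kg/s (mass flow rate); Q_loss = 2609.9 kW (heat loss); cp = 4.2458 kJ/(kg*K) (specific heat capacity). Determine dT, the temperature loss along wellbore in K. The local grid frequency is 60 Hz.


dT = Q_loss / (mdot * cp)
dT = 2609.9 / (91.876 * 4.2458)
dT = 6.6906 K


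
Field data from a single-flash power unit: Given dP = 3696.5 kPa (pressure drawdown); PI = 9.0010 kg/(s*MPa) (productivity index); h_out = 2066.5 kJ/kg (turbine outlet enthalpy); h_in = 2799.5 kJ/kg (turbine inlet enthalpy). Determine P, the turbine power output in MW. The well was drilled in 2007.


Step 1: mdot = PI * dP / 1000 = 9.001 * 3696.5 / 1000 = 33.27220 kg/s
Step 2: P = mdot*(h_in - h_out)/1000 = 33.27220*(2799.5 - 2066.5)/1000 = 24.389 MW
P = 24.389 MW


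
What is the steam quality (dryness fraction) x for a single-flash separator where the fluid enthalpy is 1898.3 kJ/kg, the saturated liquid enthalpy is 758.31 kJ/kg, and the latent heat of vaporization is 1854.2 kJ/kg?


x = (h - hf) / hfg
x = (1898.3 - 758.31) / 1854.2
x = 0.61482


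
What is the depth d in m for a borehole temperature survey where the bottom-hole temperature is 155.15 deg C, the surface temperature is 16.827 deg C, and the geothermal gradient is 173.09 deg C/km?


d = (T_d - T_surf) / grad * 1000
d = (155.15 - 16.827) / 173.09 * 1000
d = 799.14 m


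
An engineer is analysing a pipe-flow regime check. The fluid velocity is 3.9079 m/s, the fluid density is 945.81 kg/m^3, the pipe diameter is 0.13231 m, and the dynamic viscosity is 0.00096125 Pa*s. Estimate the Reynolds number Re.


Re = rho * vel * D / mu
Re = 945.81 * 3.9079 * 0.13231 / 0.00096125
Re = 5.0875e+05


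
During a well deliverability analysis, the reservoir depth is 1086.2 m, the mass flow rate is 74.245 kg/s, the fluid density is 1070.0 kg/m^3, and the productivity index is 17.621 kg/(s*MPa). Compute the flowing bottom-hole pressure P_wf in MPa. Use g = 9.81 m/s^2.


Step 1: P_i = rho*g*h/1e6 = 1070.0*9.81*1086.2/1e6 = 11.40152 MPa
Step 2: P_wf = P_i - mdot/PI = 11.40152 - 74.245/17.621 = 7.1881 MPa
P_wf = 7.1881 MPa


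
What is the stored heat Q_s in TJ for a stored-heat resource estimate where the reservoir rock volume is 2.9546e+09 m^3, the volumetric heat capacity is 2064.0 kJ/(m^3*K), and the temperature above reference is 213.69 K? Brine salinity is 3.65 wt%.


Q_s = Vr * rhoc * dT / 1e12
Q_s = 2.9546e+09 * 2064.0 * 213.69 / 1e12
Q_s = 1303.145 PJ
Convert: 1303.145 PJ * 1000.0 = 1.3031e+06 TJ
Q_s = 1.3031e+06 TJ


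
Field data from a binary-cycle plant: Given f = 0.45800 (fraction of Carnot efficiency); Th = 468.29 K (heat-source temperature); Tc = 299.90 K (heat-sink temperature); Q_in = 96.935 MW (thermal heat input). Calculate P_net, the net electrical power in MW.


Step 1: eta = (1 - Tc/Th)*f = (1 - 299.9/468.29)*0.458 = 0.1646899
Step 2: P_net = eta * Q_in = 0.1646899 * 96.935 = 15.964 MW
P_net = 15.964 MW


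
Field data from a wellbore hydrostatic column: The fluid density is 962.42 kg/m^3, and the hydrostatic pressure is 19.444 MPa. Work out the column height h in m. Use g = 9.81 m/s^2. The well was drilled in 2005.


h = P * 1e6 / (g * rho)
h = 19.444 * 1e6 / (9.81 * 962.42)
h = 2059.5 m


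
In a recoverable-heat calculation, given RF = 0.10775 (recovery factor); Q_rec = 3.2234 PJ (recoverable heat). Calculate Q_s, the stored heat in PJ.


Q_s = Q_rec / RF
Q_s = 3.2234 / 0.10775
Q_s = 29.916 PJ


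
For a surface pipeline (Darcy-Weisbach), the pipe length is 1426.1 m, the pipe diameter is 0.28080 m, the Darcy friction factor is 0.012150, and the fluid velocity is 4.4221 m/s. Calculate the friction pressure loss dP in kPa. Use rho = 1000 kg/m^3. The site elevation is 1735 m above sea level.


dP = f * (L/D) * (rho*vel^2/2) / 1000
dP = 0.012150 * (1426.1/0.28080) * (1000*4.4221^2/2) / 1000
dP = 603.33 kPa


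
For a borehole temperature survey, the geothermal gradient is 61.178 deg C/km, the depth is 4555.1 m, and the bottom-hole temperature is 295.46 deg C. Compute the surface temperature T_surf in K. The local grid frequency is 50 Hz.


T_surf = T_d - grad * d / 1000
T_surf = 295.46 - 61.178 * 4555.1 / 1000
T_surf = 16.78809 deg C
Convert to K: 16.78809 + 273.15 = 289.94 K
T_surf = 289.94 K


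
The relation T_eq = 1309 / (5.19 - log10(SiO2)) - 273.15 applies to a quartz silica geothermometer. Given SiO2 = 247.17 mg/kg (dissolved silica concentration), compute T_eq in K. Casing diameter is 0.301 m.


T_eq = 1309 / (5.19 - log10(SiO2)) - 273.15
T_eq = 1309 / (5.19 - log10(247.17)) - 273.15
T_eq = 194.8507 deg C
Convert to K: 194.8507 + 273.15 = 468.00 K
T_eq = 468.00 K


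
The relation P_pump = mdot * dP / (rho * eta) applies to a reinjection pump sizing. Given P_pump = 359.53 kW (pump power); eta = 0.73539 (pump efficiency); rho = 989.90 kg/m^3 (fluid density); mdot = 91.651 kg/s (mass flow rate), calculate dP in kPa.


dP = P_pump * rho * eta / mdot
dP = 359.53 * 989.90 * 0.73539 / 91.651
dP = 2855.7 kPa


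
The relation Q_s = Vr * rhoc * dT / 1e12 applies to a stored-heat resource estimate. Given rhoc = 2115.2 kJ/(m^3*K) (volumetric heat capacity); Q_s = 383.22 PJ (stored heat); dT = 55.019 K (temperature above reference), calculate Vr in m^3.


Vr = Q_s * 1e12 / (rhoc * dT)
Vr = 383.22 * 1e12 / (2115.2 * 55.019)
Vr = 3.2929e+09 m^3


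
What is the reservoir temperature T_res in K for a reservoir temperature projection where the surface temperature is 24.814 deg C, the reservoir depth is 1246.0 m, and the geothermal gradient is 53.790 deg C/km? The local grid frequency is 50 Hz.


T_res = T_surf + grad * d / 1000
T_res = 24.814 + 53.790 * 1246.0 / 1000
T_res = 91.83634 deg C
Convert to K: 91.83634 + 273.15 = 364.99 K
T_res = 364.99 K


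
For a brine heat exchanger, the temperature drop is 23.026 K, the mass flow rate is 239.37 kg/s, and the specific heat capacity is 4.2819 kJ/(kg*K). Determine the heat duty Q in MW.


Q = mdot * cp * dT / 1000
Q = 239.37 * 4.2819 * 23.026 / 1000
Q = 23.601 MW


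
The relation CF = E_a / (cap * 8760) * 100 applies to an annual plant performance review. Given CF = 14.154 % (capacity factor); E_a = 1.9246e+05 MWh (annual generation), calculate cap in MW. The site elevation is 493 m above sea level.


cap = E_a / (CF/100 * 8760)
cap = 1.9246e+05 / (14.154/100 * 8760)
cap = 155.22 MW


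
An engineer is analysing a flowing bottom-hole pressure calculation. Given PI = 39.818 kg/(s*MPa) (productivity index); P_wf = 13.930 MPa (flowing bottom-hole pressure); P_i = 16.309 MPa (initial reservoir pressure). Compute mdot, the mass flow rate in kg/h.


mdot = (P_i - P_wf) * PI
mdot = (16.309 - 13.930) * 39.818
mdot = 94.72702 kg/s
Convert: 94.72702 kg/s * 3600.0 = 3.4102e+05 kg/h
mdot = 3.4102e+05 kg/h


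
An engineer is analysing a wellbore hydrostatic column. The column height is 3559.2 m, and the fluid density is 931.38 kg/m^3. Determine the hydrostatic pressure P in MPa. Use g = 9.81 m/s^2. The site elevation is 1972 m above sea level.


P = rho * g * h / 1e6
P = 931.38 * 9.81 * 3559.2 / 1e6
P = 32.520 MPa


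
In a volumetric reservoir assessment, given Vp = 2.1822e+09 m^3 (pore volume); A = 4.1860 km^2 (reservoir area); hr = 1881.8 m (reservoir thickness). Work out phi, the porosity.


phi = Vp / (A * 1e6 * hr)
phi = 2.1822e+09 / (4.1860 * 1e6 * 1881.8)
phi = 0.27703


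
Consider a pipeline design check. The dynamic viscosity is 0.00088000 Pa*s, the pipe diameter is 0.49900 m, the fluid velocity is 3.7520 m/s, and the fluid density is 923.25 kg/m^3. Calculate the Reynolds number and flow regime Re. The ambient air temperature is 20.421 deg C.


Step 1: Re = rho*vel*D/mu = 923.25*3.752*0.499/0.00088 = 1.9643e+06
Step 2: Re = 1.9643e+06 > 4000, so flow is turbulent.
Re = 1.9643e+06 (turbulent)


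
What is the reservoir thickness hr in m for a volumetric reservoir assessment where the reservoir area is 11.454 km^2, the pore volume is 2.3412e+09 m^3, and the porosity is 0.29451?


hr = Vp / (A * 1e6 * phi)
hr = 2.3412e+09 / (11.454 * 1e6 * 0.29451)
hr = 694.03 m


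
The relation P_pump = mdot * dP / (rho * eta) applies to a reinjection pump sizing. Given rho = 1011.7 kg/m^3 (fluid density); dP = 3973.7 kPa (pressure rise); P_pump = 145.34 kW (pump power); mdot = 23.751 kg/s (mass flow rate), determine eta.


eta = mdot * dP / (rho * P_pump)
eta = 23.751 * 3973.7 / (1011.7 * 145.34)
eta = 0.64186


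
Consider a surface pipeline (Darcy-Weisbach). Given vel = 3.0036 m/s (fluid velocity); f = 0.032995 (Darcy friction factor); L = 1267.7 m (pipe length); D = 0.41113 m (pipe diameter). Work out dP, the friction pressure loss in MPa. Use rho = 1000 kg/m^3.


dP = f * (L/D) * (rho*vel^2/2) / 1000
dP = 0.032995 * (1267.7/0.41113) * (1000*3.0036^2/2) / 1000
dP = 458.9228 kPa
Convert: 458.9228 kPa * 0.001 = 0.45892 MPa
dP = 0.45892 MPa


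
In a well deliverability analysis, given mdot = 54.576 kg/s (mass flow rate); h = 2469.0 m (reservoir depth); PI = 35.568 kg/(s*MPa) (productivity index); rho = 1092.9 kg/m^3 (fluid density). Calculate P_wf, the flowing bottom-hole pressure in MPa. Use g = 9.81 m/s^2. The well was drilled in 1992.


Step 1: P_i = rho*g*h/1e6 = 1092.9*9.81*2469.0/1e6 = 26.47101 MPa
Step 2: P_wf = P_i - mdot/PI = 26.47101 - 54.576/35.568 = 24.937 MPa
P_wf = 24.937 MPa


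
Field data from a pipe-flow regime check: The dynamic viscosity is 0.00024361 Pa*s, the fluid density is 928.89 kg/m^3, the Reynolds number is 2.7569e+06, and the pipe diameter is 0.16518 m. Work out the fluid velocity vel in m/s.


vel = Re * mu / (rho * D)
vel = 2.7569e+06 * 0.00024361 / (928.89 * 0.16518)
vel = 4.3772 m/s


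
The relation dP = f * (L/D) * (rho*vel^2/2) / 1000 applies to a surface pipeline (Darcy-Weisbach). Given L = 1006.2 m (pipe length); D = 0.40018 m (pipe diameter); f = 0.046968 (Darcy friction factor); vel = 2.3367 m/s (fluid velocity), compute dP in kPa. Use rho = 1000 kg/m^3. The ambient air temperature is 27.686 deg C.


dP = f * (L/D) * (rho*vel^2/2) / 1000
dP = 0.046968 * (1006.2/0.40018) * (1000*2.3367^2/2) / 1000
dP = 322.41 kPa


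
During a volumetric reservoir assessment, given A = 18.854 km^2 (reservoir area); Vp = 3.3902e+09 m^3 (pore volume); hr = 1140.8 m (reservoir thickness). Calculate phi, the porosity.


phi = Vp / (A * 1e6 * hr)
phi = 3.3902e+09 / (18.854 * 1e6 * 1140.8)
phi = 0.15762


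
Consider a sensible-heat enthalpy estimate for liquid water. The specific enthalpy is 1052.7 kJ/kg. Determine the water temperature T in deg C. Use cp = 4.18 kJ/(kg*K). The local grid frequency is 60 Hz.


T = h / cp
T = 1052.7 / 4.18
T = 251.84 deg C


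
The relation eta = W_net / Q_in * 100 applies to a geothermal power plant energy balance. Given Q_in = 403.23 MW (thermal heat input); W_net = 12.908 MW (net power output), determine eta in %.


eta = W_net / Q_in * 100
eta = 12.908 / 403.23 * 100
eta = 3.2012 %


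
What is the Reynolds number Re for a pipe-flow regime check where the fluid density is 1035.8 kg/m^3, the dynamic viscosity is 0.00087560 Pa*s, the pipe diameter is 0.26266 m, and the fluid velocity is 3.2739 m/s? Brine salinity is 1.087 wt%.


Re = rho * vel * D / mu
Re = 1035.8 * 3.2739 * 0.26266 / 0.00087560
Re = 1.0173e+06


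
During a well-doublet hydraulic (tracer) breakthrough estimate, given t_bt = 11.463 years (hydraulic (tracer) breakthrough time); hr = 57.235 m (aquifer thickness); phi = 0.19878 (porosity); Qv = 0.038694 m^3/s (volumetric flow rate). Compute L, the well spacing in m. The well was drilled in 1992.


L = sqrt(t_bt*365.25*86400*3*Qv / (pi*hr*phi))
L = sqrt(11.463*365.25*86400*3*0.038694 / (pi*57.235*0.19878))
L = 1083.9 m


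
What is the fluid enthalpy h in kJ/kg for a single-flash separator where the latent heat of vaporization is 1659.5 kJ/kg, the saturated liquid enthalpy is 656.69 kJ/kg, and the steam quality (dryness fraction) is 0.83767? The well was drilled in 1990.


h = hf + x * hfg
h = 656.69 + 0.83767 * 1659.5
h = 2046.8 kJ/kg


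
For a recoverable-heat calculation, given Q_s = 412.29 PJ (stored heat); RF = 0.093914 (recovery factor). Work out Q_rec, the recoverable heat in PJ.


Q_rec = Q_s * RF
Q_rec = 412.29 * 0.093914
Q_rec = 38.720 PJ


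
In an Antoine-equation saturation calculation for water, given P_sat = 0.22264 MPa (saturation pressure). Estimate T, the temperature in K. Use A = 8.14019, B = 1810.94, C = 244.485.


T = B / (A - log10(P_sat * 760 / 0.101325)) - C
T = 1810.94 / (8.14019 - log10(0.22264 * 760 / 0.101325)) - 244.485
T = 123.7801 deg C
Convert to K: 123.7801 + 273.15 = 396.93 K
T = 396.93 K


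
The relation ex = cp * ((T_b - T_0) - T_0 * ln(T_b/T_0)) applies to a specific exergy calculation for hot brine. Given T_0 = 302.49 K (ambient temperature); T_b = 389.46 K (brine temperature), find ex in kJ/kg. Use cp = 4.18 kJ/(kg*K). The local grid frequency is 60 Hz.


ex = cp * ((T_b - T_0) - T_0 * ln(T_b/T_0))
ex = 4.18 * ((389.46 - 302.49) - 302.49 * ln(389.46/302.49))
ex = 44.002 kJ/kg


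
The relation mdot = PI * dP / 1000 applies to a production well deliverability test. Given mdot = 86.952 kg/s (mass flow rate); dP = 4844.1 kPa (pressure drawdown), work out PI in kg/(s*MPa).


PI = mdot * 1000 / dP
PI = 86.952 * 1000 / 4844.1
PI = 17.950 kg/(s*MPa)


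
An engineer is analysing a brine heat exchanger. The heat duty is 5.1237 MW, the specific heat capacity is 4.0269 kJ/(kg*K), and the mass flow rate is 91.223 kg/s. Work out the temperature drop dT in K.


dT = Q * 1000 / (mdot * cp)
dT = 5.1237 * 1000 / (91.223 * 4.0269)
dT = 13.948 K


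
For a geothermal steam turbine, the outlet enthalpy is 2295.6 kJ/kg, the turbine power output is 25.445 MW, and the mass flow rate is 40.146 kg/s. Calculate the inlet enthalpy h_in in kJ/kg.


h_in = h_out + P * 1000 / mdot
h_in = 2295.6 + 25.445 * 1000 / 40.146
h_in = 2929.4 kJ/kg


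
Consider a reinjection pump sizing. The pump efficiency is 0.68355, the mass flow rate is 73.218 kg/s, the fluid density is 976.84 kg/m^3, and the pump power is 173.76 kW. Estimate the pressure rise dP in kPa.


dP = P_pump * rho * eta / mdot
dP = 173.76 * 976.84 * 0.68355 / 73.218
dP = 1584.6 kPa


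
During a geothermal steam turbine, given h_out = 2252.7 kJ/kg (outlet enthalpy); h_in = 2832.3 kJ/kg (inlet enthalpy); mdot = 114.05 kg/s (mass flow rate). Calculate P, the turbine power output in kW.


P = mdot * (h_in - h_out) / 1000
P = 114.05 * (2832.3 - 2252.7) / 1000
P = 66.10338 MW
Convert: 66.10338 MW * 1000.0 = 66103 kW
P = 66103 kW


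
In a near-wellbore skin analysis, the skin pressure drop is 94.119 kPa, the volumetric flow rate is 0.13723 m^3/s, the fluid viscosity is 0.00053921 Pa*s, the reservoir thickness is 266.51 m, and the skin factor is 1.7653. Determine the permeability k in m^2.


k = S*q*mu / (2*pi*dP_s*1000*hr)
k = 1.7653*0.13723*0.00053921 / (2*pi*94.119*1000*266.51)
k = 8.2881e-13 m^2


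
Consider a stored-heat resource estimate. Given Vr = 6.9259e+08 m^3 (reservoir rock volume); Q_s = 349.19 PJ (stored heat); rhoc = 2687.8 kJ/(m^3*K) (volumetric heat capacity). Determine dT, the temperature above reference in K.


dT = Q_s * 1e12 / (Vr * rhoc)
dT = 349.19 * 1e12 / (6.9259e+08 * 2687.8)
dT = 187.58 K


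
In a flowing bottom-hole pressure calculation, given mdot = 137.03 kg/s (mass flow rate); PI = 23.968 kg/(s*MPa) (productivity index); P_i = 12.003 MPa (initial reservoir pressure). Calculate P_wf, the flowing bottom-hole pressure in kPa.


P_wf = P_i - mdot / PI
P_wf = 12.003 - 137.03 / 23.968
P_wf = 6.285794 MPa
Convert: 6.285794 MPa * 1000.0 = 6285.8 kPa
P_wf = 6285.8 kPa


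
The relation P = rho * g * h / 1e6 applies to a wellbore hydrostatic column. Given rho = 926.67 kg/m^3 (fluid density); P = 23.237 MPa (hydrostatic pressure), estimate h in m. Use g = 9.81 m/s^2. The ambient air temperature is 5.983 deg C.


h = P * 1e6 / (g * rho)
h = 23.237 * 1e6 / (9.81 * 926.67)
h = 2556.1 m


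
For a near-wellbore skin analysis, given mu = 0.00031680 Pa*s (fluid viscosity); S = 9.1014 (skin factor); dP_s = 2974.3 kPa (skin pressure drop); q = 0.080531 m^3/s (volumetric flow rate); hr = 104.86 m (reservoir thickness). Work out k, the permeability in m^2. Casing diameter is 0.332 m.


k = S*q*mu / (2*pi*dP_s*1000*hr)
k = 9.1014*0.080531*0.00031680 / (2*pi*2974.3*1000*104.86)
k = 1.1849e-13 m^2


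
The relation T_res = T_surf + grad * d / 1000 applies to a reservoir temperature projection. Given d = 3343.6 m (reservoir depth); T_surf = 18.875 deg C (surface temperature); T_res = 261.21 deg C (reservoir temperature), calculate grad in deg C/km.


grad = (T_res - T_surf) / d * 1000
grad = (261.21 - 18.875) / 3343.6 * 1000
grad = 72.477 deg C/km


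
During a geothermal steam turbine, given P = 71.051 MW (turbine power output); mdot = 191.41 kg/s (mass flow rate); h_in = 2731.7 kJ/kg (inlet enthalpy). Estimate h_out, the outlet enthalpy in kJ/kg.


h_out = h_in - P * 1000 / mdot
h_out = 2731.7 - 71.051 * 1000 / 191.41
h_out = 2360.5 kJ/kg


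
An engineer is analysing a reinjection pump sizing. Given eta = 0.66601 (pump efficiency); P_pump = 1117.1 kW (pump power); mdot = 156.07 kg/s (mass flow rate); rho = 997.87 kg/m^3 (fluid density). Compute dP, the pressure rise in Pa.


dP = P_pump * rho * eta / mdot
dP = 1117.1 * 997.87 * 0.66601 / 156.07
dP = 4756.936 kPa
Convert: 4756.936 kPa * 1000.0 = 4.7569e+06 Pa
dP = 4.7569e+06 Pa


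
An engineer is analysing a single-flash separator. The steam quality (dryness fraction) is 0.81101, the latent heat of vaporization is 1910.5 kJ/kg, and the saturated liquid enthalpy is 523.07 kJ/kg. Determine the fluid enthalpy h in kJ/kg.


h = hf + x * hfg
h = 523.07 + 0.81101 * 1910.5
h = 2072.5 kJ/kg


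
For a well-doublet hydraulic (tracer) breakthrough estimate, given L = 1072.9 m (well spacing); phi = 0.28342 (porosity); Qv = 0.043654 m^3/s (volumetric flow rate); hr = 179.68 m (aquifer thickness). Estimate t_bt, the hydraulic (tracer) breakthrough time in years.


t_bt = pi * hr * phi * L^2 / (3 * Qv) / (365.25*86400)
t_bt = pi * 179.68 * 0.28342 * 1072.9^2 / (3 * 0.043654) / (365.25*86400)
t_bt = 44.560 years


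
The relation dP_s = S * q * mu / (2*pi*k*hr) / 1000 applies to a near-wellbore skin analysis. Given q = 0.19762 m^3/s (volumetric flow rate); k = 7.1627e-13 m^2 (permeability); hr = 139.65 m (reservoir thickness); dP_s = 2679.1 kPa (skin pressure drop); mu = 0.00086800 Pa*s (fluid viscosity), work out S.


S = dP_s * 1000 * 2*pi*k*hr / (q*mu)
S = 2679.1 * 1000 * 2*pi*7.1627e-13*139.65 / (0.19762*0.00086800)
S = 9.8160


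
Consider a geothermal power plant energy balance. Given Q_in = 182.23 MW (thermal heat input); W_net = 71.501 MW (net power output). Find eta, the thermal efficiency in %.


eta = W_net / Q_in * 100
eta = 71.501 / 182.23 * 100
eta = 39.237 %


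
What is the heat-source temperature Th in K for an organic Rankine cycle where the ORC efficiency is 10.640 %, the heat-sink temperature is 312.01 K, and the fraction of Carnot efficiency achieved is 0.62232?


Th = Tc / (1 - (eta_orc/100)/f)
Th = 312.01 / (1 - (10.640/100)/0.62232)
Th = 376.36 K


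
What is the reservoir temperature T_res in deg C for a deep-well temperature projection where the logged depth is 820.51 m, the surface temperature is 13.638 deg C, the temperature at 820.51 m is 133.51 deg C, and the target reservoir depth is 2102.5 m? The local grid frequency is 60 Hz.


Step 1: grad = (T_d1 - T_surf)/d1 * 1000 = (133.51 - 13.638)/820.51 * 1000 = 146.0945 deg C/km
Step 2: T_res = T_surf + grad*d2/1000 = 13.638 + 146.0945*2102.5/1000 = 320.80 deg C
T_res = 320.80 deg C


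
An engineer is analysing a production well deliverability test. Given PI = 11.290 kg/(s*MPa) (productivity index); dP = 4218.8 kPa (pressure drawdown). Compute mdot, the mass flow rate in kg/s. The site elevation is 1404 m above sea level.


mdot = PI * dP / 1000
mdot = 11.290 * 4218.8 / 1000
mdot = 47.630 kg/s


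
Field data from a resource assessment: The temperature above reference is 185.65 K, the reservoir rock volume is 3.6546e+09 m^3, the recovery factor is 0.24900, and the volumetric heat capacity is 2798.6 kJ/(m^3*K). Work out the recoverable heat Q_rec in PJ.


Step 1: Q_s = Vr*rhoc*dT/1e12 = 3.6546e+09*2798.6*185.65/1e12 = 1898.784 PJ
Step 2: Q_rec = Q_s * RF = 1898.784 * 0.249 = 472.80 PJ
Q_rec = 472.80 PJ


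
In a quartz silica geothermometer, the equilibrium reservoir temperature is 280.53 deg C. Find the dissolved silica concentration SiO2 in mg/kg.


SiO2 = 10^(5.19 - 1309/(T_eq + 273.15))
SiO2 = 10^(5.19 - 1309/(280.53 + 273.15))
SiO2 = 669.60 mg/kg


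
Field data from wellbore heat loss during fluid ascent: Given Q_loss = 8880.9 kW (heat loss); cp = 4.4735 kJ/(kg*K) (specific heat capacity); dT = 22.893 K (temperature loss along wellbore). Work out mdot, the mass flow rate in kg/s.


mdot = Q_loss / (cp * dT)
mdot = 8880.9 / (4.4735 * 22.893)
mdot = 86.718 kg/s


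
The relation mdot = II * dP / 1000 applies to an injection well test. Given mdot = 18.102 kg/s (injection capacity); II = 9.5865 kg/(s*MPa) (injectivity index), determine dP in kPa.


dP = mdot * 1000 / II
dP = 18.102 * 1000 / 9.5865
dP = 1888.3 kPa


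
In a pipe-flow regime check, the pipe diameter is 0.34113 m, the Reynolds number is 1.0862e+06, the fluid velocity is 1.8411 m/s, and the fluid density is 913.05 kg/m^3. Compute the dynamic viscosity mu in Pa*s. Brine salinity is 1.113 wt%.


mu = rho * vel * D / Re
mu = 913.05 * 1.8411 * 0.34113 / 1.0862e+06
mu = 0.00052794 Pa*s


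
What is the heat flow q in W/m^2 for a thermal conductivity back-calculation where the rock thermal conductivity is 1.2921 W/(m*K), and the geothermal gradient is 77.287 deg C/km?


q = k * grad / 1000
q = 1.2921 * 77.287 / 1000
q = 0.099863 W/m^2


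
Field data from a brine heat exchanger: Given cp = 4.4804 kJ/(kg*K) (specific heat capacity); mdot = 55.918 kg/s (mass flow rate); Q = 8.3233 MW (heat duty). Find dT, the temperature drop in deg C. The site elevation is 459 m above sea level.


dT = Q * 1000 / (mdot * cp)
dT = 8.3233 * 1000 / (55.918 * 4.4804)
dT = 33.22210 K
Convert (temperature difference, 1 K = 1 deg C): 33.22210 K = 33.22210 deg C
dT = 33.222 deg C


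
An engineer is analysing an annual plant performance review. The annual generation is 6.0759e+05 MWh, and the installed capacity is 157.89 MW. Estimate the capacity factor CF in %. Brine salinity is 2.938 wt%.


CF = E_a / (cap * 8760) * 100
CF = 6.0759e+05 / (157.89 * 8760) * 100
CF = 43.929 %


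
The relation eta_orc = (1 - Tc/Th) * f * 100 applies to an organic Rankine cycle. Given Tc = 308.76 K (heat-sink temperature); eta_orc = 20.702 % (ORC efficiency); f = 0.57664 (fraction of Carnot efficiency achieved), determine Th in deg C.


Th = Tc / (1 - (eta_orc/100)/f)
Th = 308.76 / (1 - (20.702/100)/0.57664)
Th = 481.6930 K
Convert to deg C: 481.6930 - 273.15 = 208.54 deg C
Th = 208.54 deg C


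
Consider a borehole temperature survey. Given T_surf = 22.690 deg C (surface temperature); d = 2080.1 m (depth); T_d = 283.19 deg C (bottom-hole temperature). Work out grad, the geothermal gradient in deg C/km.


grad = (T_d - T_surf) / d * 1000
grad = (283.19 - 22.690) / 2080.1 * 1000
grad = 125.23 deg C/km


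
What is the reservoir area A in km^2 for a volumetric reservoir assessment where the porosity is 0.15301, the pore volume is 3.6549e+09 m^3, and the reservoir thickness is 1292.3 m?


A = Vp / (1e6 * hr * phi)
A = 3.6549e+09 / (1e6 * 1292.3 * 0.15301)
A = 18.484 km^2


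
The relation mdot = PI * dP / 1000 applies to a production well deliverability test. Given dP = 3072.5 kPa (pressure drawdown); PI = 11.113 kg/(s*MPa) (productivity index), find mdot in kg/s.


mdot = PI * dP / 1000
mdot = 11.113 * 3072.5 / 1000
mdot = 34.145 kg/s


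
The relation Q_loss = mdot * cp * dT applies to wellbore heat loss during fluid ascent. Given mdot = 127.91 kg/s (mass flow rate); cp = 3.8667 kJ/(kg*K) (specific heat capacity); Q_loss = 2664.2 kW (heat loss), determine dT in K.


dT = Q_loss / (mdot * cp)
dT = 2664.2 / (127.91 * 3.8667)
dT = 5.3867 K


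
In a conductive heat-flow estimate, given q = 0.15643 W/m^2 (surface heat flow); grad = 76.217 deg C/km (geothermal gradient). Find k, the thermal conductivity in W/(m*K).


k = q * 1000 / grad
k = 0.15643 * 1000 / 76.217
k = 2.0524 W/(m*K)


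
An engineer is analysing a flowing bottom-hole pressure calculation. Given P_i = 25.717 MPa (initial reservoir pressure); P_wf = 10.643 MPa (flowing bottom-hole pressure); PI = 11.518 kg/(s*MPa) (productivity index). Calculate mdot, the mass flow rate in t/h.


mdot = (P_i - P_wf) * PI
mdot = (25.717 - 10.643) * 11.518
mdot = 173.6223 kg/s
Convert: 173.6223 kg/s * 3.6 = 625.04 t/h
mdot = 625.04 t/h


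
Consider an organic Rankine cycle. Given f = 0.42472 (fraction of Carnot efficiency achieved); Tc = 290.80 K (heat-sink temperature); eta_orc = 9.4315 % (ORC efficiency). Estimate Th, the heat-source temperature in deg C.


Th = Tc / (1 - (eta_orc/100)/f)
Th = 290.80 / (1 - (9.4315/100)/0.42472)
Th = 373.8096 K
Convert to deg C: 373.8096 - 273.15 = 100.66 deg C
Th = 100.66 deg C


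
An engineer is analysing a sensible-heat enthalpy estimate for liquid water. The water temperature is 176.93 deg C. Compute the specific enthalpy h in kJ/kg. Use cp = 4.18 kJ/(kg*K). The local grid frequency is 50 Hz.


h = cp * T
h = 4.18 * 176.93
h = 739.57 kJ/kg


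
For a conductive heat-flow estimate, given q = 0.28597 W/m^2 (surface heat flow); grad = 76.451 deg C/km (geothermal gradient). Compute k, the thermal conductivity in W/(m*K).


k = q * 1000 / grad
k = 0.28597 * 1000 / 76.451
k = 3.7406 W/(m*K)


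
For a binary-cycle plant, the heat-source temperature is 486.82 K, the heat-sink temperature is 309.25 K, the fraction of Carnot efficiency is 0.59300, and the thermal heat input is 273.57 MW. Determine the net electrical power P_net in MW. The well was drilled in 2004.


Step 1: eta = (1 - Tc/Th)*f = (1 - 309.25/486.82)*0.593 = 0.2162997
Step 2: P_net = eta * Q_in = 0.2162997 * 273.57 = 59.173 MW
P_net = 59.173 MW


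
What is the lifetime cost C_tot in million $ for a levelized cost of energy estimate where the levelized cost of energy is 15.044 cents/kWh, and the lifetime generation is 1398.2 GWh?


C_tot = LCOE / 100 * E_tot
C_tot = 15.044 / 100 * 1398.2
C_tot = 210.35 million $


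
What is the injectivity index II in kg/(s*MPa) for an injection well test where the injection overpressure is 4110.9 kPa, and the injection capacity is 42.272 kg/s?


II = mdot * 1000 / dP
II = 42.272 * 1000 / 4110.9
II = 10.283 kg/(s*MPa)


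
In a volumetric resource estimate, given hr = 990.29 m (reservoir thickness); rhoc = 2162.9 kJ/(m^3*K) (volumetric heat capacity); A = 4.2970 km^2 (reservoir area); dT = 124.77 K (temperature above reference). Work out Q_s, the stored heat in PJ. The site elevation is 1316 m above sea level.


Step 1: Vr = A*1e6*hr = 4.297*1e6*990.29 = 4.255276e+09 m^3
Step 2: Q_s = Vr*rhoc*dT/1e12 = 4.255276e+09*2162.9*124.77/1e12 = 1148.4 PJ
Q_s = 1148.4 PJ


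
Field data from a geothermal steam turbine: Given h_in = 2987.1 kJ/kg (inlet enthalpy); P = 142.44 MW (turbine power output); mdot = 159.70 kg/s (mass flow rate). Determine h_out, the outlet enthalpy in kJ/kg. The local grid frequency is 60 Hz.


h_out = h_in - P * 1000 / mdot
h_out = 2987.1 - 142.44 * 1000 / 159.70
h_out = 2095.2 kJ/kg


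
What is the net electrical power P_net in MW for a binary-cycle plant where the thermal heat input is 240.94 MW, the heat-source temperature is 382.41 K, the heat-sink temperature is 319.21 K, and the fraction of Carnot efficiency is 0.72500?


Step 1: eta = (1 - Tc/Th)*f = (1 - 319.21/382.41)*0.725 = 0.1198190
Step 2: P_net = eta * Q_in = 0.1198190 * 240.94 = 28.869 MW
P_net = 28.869 MW


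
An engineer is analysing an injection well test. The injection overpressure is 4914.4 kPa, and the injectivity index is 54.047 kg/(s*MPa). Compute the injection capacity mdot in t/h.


mdot = II * dP / 1000
mdot = 54.047 * 4914.4 / 1000
mdot = 265.6086 kg/s
Convert: 265.6086 kg/s * 3.6 = 956.19 t/h
mdot = 956.19 t/h


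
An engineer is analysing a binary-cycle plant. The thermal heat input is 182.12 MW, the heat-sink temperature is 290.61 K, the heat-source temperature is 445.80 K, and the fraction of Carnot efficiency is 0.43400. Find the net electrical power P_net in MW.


Step 1: eta = (1 - Tc/Th)*f = (1 - 290.61/445.8)*0.434 = 0.1510822
Step 2: P_net = eta * Q_in = 0.1510822 * 182.12 = 27.515 MW
P_net = 27.515 MW


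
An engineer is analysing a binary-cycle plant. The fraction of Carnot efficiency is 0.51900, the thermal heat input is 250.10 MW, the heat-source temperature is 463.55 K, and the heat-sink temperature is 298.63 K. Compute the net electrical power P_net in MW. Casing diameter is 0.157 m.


Step 1: eta = (1 - Tc/Th)*f = (1 - 298.63/463.55)*0.519 = 0.1846478
Step 2: P_net = eta * Q_in = 0.1846478 * 250.1 = 46.180 MW
P_net = 46.180 MW


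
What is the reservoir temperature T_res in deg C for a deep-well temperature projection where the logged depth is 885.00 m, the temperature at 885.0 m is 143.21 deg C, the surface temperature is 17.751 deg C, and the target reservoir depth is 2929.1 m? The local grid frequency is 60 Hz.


Step 1: grad = (T_d1 - T_surf)/d1 * 1000 = (143.21 - 17.751)/885.0 * 1000 = 141.7616 deg C/km
Step 2: T_res = T_surf + grad*d2/1000 = 17.751 + 141.7616*2929.1/1000 = 432.98 deg C
T_res = 432.98 deg C


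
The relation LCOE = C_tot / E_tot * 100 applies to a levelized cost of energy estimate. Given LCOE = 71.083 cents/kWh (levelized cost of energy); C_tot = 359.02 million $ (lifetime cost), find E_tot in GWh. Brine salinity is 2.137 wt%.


E_tot = C_tot / LCOE * 100
E_tot = 359.02 / 71.083 * 100
E_tot = 505.07 GWh


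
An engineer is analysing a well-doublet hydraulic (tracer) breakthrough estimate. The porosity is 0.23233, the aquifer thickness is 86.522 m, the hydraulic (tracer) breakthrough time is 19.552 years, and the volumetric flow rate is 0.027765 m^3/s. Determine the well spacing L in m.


L = sqrt(t_bt*365.25*86400*3*Qv / (pi*hr*phi))
L = sqrt(19.552*365.25*86400*3*0.027765 / (pi*86.522*0.23233))
L = 902.12 m


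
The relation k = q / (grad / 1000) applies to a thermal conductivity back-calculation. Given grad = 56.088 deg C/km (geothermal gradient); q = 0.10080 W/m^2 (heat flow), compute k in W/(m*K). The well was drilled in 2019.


k = q / (grad / 1000)
k = 0.10080 / (56.088 / 1000)
k = 1.7972 W/(m*K)


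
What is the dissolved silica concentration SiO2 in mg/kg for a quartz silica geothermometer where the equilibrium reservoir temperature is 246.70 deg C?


SiO2 = 10^(5.19 - 1309/(T_eq + 273.15))
SiO2 = 10^(5.19 - 1309/(246.70 + 273.15))
SiO2 = 469.86 mg/kg


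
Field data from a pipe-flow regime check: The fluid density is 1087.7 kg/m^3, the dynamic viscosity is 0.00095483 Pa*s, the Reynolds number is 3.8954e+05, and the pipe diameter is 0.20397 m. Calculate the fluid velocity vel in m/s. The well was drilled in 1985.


vel = Re * mu / (rho * D)
vel = 3.8954e+05 * 0.00095483 / (1087.7 * 0.20397)
vel = 1.6765 m/s


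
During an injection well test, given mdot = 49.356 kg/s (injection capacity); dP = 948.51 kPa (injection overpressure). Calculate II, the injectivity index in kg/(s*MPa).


II = mdot * 1000 / dP
II = 49.356 * 1000 / 948.51
II = 52.035 kg/(s*MPa)


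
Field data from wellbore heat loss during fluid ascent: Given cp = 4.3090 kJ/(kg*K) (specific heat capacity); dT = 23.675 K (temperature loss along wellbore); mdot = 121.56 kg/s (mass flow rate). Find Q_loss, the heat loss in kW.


Q_loss = mdot * cp * dT
Q_loss = 121.56 * 4.3090 * 23.675
Q_loss = 12401 kW


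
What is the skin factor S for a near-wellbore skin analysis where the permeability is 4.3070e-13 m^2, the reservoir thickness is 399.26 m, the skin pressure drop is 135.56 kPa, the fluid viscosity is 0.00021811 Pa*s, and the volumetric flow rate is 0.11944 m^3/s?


S = dP_s * 1000 * 2*pi*k*hr / (q*mu)
S = 135.56 * 1000 * 2*pi*4.3070e-13*399.26 / (0.11944*0.00021811)
S = 5.6223


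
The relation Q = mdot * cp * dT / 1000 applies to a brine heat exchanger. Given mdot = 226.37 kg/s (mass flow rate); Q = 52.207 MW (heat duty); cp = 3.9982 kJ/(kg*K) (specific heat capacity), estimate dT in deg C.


dT = Q * 1000 / (mdot * cp)
dT = 52.207 * 1000 / (226.37 * 3.9982)
dT = 57.68267 K
Convert (temperature difference, 1 K = 1 deg C): 57.68267 K = 57.68267 deg C
dT = 57.683 deg C


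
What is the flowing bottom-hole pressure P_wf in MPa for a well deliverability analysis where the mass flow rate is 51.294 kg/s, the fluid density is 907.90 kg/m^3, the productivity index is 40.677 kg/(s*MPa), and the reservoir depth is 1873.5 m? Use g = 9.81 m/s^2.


Step 1: P_i = rho*g*h/1e6 = 907.9*9.81*1873.5/1e6 = 16.68633 MPa
Step 2: P_wf = P_i - mdot/PI = 16.68633 - 51.294/40.677 = 15.425 MPa
P_wf = 15.425 MPa


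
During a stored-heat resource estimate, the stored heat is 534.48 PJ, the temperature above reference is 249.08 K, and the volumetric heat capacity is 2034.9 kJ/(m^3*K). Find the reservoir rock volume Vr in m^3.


Vr = Q_s * 1e12 / (rhoc * dT)
Vr = 534.48 * 1e12 / (2034.9 * 249.08)
Vr = 1.0545e+09 m^3


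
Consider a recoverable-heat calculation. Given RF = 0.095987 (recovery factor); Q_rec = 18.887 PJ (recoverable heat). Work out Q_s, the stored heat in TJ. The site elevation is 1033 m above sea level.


Q_s = Q_rec / RF
Q_s = 18.887 / 0.095987
Q_s = 196.7662 PJ
Convert: 196.7662 PJ * 1000.0 = 1.9677e+05 TJ
Q_s = 1.9677e+05 TJ


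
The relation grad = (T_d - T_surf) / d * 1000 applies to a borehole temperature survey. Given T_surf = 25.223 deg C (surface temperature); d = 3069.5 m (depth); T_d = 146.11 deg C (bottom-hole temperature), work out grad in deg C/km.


grad = (T_d - T_surf) / d * 1000
grad = (146.11 - 25.223) / 3069.5 * 1000
grad = 39.383 deg C/km


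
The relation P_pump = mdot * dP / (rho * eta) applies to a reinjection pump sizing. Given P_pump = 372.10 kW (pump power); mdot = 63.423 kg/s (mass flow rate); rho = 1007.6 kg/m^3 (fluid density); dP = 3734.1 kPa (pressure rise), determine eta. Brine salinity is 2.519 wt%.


eta = mdot * dP / (rho * P_pump)
eta = 63.423 * 3734.1 / (1007.6 * 372.10)
eta = 0.63166


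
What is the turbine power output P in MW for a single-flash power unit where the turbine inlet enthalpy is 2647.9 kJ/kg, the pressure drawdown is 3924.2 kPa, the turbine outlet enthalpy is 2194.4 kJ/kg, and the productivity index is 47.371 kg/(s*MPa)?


Step 1: mdot = PI * dP / 1000 = 47.371 * 3924.2 / 1000 = 185.8933 kg/s
Step 2: P = mdot*(h_in - h_out)/1000 = 185.8933*(2647.9 - 2194.4)/1000 = 84.303 MW
P = 84.303 MW


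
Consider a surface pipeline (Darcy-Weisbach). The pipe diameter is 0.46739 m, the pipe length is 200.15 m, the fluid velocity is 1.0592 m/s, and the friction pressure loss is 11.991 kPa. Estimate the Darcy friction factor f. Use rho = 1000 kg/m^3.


f = dP*1000 / ((L/D)*(rho*vel^2/2))
f = 11.991*1000 / ((200.15/0.46739)*(1000*1.0592^2/2))
f = 0.049918


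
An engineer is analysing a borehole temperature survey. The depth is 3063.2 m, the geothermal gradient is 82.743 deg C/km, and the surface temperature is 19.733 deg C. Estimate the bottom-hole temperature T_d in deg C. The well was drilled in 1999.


T_d = T_surf + grad * d / 1000
T_d = 19.733 + 82.743 * 3063.2 / 1000
T_d = 273.19 deg C


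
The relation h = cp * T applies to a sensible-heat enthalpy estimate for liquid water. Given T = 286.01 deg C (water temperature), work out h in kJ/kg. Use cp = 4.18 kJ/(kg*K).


h = cp * T
h = 4.18 * 286.01
h = 1195.5 kJ/kg


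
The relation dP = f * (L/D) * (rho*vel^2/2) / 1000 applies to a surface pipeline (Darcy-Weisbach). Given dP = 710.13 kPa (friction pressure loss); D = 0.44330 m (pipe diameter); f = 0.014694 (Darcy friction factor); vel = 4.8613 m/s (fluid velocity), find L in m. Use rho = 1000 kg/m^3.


L = dP*1000*D / (f*rho*vel^2/2)
L = 710.13*1000*0.44330 / (0.014694*1000*4.8613^2/2)
L = 1813.1 m
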